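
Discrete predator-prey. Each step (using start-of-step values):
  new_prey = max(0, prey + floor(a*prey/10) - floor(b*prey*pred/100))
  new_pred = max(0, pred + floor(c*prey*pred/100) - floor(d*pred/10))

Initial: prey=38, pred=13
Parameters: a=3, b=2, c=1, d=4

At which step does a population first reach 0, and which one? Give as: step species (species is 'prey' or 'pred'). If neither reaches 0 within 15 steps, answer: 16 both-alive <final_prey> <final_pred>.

Answer: 16 both-alive 30 14

Derivation:
Step 1: prey: 38+11-9=40; pred: 13+4-5=12
Step 2: prey: 40+12-9=43; pred: 12+4-4=12
Step 3: prey: 43+12-10=45; pred: 12+5-4=13
Step 4: prey: 45+13-11=47; pred: 13+5-5=13
Step 5: prey: 47+14-12=49; pred: 13+6-5=14
Step 6: prey: 49+14-13=50; pred: 14+6-5=15
Step 7: prey: 50+15-15=50; pred: 15+7-6=16
Step 8: prey: 50+15-16=49; pred: 16+8-6=18
Step 9: prey: 49+14-17=46; pred: 18+8-7=19
Step 10: prey: 46+13-17=42; pred: 19+8-7=20
Step 11: prey: 42+12-16=38; pred: 20+8-8=20
Step 12: prey: 38+11-15=34; pred: 20+7-8=19
Step 13: prey: 34+10-12=32; pred: 19+6-7=18
Step 14: prey: 32+9-11=30; pred: 18+5-7=16
Step 15: prey: 30+9-9=30; pred: 16+4-6=14
No extinction within 15 steps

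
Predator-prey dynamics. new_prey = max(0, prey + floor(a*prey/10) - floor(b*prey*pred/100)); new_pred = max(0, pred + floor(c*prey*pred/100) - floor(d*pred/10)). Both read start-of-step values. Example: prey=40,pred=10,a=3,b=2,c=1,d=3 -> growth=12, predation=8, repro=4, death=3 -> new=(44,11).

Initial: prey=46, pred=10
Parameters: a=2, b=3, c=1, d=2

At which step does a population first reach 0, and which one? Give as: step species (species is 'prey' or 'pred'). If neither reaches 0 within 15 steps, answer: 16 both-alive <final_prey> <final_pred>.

Step 1: prey: 46+9-13=42; pred: 10+4-2=12
Step 2: prey: 42+8-15=35; pred: 12+5-2=15
Step 3: prey: 35+7-15=27; pred: 15+5-3=17
Step 4: prey: 27+5-13=19; pred: 17+4-3=18
Step 5: prey: 19+3-10=12; pred: 18+3-3=18
Step 6: prey: 12+2-6=8; pred: 18+2-3=17
Step 7: prey: 8+1-4=5; pred: 17+1-3=15
Step 8: prey: 5+1-2=4; pred: 15+0-3=12
Step 9: prey: 4+0-1=3; pred: 12+0-2=10
Step 10: prey: 3+0-0=3; pred: 10+0-2=8
Step 11: prey: 3+0-0=3; pred: 8+0-1=7
Step 12: prey: 3+0-0=3; pred: 7+0-1=6
Step 13: prey: 3+0-0=3; pred: 6+0-1=5
Step 14: prey: 3+0-0=3; pred: 5+0-1=4
Step 15: prey: 3+0-0=3; pred: 4+0-0=4
No extinction within 15 steps

Answer: 16 both-alive 3 4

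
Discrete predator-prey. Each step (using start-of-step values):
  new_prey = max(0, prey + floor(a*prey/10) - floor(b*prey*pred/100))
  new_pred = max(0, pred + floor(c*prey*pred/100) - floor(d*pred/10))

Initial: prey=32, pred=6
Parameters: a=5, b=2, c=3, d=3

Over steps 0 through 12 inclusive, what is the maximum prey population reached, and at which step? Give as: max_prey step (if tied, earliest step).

Step 1: prey: 32+16-3=45; pred: 6+5-1=10
Step 2: prey: 45+22-9=58; pred: 10+13-3=20
Step 3: prey: 58+29-23=64; pred: 20+34-6=48
Step 4: prey: 64+32-61=35; pred: 48+92-14=126
Step 5: prey: 35+17-88=0; pred: 126+132-37=221
Step 6: prey: 0+0-0=0; pred: 221+0-66=155
Step 7: prey: 0+0-0=0; pred: 155+0-46=109
Step 8: prey: 0+0-0=0; pred: 109+0-32=77
Step 9: prey: 0+0-0=0; pred: 77+0-23=54
Step 10: prey: 0+0-0=0; pred: 54+0-16=38
Step 11: prey: 0+0-0=0; pred: 38+0-11=27
Step 12: prey: 0+0-0=0; pred: 27+0-8=19
Max prey = 64 at step 3

Answer: 64 3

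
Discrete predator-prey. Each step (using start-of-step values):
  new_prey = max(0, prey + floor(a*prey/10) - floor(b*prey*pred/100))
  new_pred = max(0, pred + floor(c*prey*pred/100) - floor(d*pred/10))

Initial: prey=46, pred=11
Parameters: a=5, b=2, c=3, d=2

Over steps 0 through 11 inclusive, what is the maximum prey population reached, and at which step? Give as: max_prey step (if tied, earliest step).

Answer: 60 2

Derivation:
Step 1: prey: 46+23-10=59; pred: 11+15-2=24
Step 2: prey: 59+29-28=60; pred: 24+42-4=62
Step 3: prey: 60+30-74=16; pred: 62+111-12=161
Step 4: prey: 16+8-51=0; pred: 161+77-32=206
Step 5: prey: 0+0-0=0; pred: 206+0-41=165
Step 6: prey: 0+0-0=0; pred: 165+0-33=132
Step 7: prey: 0+0-0=0; pred: 132+0-26=106
Step 8: prey: 0+0-0=0; pred: 106+0-21=85
Step 9: prey: 0+0-0=0; pred: 85+0-17=68
Step 10: prey: 0+0-0=0; pred: 68+0-13=55
Step 11: prey: 0+0-0=0; pred: 55+0-11=44
Max prey = 60 at step 2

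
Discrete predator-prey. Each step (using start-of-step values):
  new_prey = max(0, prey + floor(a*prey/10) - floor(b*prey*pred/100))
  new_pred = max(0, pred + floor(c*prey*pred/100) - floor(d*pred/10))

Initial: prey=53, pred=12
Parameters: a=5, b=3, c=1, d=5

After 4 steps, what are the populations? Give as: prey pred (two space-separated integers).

Step 1: prey: 53+26-19=60; pred: 12+6-6=12
Step 2: prey: 60+30-21=69; pred: 12+7-6=13
Step 3: prey: 69+34-26=77; pred: 13+8-6=15
Step 4: prey: 77+38-34=81; pred: 15+11-7=19

Answer: 81 19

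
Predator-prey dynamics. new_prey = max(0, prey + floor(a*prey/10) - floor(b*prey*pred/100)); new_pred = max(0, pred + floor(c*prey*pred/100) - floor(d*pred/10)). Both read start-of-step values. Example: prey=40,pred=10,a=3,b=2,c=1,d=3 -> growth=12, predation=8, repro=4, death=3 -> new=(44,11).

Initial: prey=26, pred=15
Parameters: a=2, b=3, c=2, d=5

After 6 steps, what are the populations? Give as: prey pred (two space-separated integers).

Step 1: prey: 26+5-11=20; pred: 15+7-7=15
Step 2: prey: 20+4-9=15; pred: 15+6-7=14
Step 3: prey: 15+3-6=12; pred: 14+4-7=11
Step 4: prey: 12+2-3=11; pred: 11+2-5=8
Step 5: prey: 11+2-2=11; pred: 8+1-4=5
Step 6: prey: 11+2-1=12; pred: 5+1-2=4

Answer: 12 4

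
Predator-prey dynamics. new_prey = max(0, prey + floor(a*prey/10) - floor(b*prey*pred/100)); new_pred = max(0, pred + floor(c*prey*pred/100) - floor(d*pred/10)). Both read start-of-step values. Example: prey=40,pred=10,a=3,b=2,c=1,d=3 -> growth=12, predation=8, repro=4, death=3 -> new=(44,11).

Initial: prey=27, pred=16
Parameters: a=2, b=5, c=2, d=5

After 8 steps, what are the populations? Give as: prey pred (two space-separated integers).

Answer: 3 1

Derivation:
Step 1: prey: 27+5-21=11; pred: 16+8-8=16
Step 2: prey: 11+2-8=5; pred: 16+3-8=11
Step 3: prey: 5+1-2=4; pred: 11+1-5=7
Step 4: prey: 4+0-1=3; pred: 7+0-3=4
Step 5: prey: 3+0-0=3; pred: 4+0-2=2
Step 6: prey: 3+0-0=3; pred: 2+0-1=1
Step 7: prey: 3+0-0=3; pred: 1+0-0=1
Step 8: prey: 3+0-0=3; pred: 1+0-0=1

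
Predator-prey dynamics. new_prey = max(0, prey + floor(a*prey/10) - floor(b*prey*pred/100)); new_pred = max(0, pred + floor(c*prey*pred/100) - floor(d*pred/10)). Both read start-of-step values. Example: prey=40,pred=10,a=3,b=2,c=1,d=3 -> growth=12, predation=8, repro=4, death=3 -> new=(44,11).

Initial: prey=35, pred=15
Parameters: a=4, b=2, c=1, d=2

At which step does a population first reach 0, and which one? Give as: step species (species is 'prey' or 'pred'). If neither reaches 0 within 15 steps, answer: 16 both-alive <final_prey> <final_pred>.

Answer: 16 both-alive 7 12

Derivation:
Step 1: prey: 35+14-10=39; pred: 15+5-3=17
Step 2: prey: 39+15-13=41; pred: 17+6-3=20
Step 3: prey: 41+16-16=41; pred: 20+8-4=24
Step 4: prey: 41+16-19=38; pred: 24+9-4=29
Step 5: prey: 38+15-22=31; pred: 29+11-5=35
Step 6: prey: 31+12-21=22; pred: 35+10-7=38
Step 7: prey: 22+8-16=14; pred: 38+8-7=39
Step 8: prey: 14+5-10=9; pred: 39+5-7=37
Step 9: prey: 9+3-6=6; pred: 37+3-7=33
Step 10: prey: 6+2-3=5; pred: 33+1-6=28
Step 11: prey: 5+2-2=5; pred: 28+1-5=24
Step 12: prey: 5+2-2=5; pred: 24+1-4=21
Step 13: prey: 5+2-2=5; pred: 21+1-4=18
Step 14: prey: 5+2-1=6; pred: 18+0-3=15
Step 15: prey: 6+2-1=7; pred: 15+0-3=12
No extinction within 15 steps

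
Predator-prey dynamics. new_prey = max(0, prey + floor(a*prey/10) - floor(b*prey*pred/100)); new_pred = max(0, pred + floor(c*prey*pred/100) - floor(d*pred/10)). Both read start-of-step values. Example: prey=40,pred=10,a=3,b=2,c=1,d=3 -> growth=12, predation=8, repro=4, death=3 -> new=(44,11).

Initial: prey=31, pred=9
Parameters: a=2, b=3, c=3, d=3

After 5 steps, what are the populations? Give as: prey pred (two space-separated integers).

Step 1: prey: 31+6-8=29; pred: 9+8-2=15
Step 2: prey: 29+5-13=21; pred: 15+13-4=24
Step 3: prey: 21+4-15=10; pred: 24+15-7=32
Step 4: prey: 10+2-9=3; pred: 32+9-9=32
Step 5: prey: 3+0-2=1; pred: 32+2-9=25

Answer: 1 25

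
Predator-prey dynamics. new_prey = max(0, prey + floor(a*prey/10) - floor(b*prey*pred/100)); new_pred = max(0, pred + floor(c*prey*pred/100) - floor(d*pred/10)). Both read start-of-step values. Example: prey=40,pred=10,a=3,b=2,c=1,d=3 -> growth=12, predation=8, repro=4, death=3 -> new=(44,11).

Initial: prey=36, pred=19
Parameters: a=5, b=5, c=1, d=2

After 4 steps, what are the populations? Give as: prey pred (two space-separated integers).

Answer: 3 16

Derivation:
Step 1: prey: 36+18-34=20; pred: 19+6-3=22
Step 2: prey: 20+10-22=8; pred: 22+4-4=22
Step 3: prey: 8+4-8=4; pred: 22+1-4=19
Step 4: prey: 4+2-3=3; pred: 19+0-3=16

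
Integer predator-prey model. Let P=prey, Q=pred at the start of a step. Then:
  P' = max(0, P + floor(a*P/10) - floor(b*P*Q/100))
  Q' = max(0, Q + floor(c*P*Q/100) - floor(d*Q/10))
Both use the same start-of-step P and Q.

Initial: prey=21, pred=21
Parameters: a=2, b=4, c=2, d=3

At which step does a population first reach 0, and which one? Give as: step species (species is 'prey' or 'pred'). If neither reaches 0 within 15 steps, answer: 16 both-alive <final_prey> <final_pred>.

Answer: 16 both-alive 1 3

Derivation:
Step 1: prey: 21+4-17=8; pred: 21+8-6=23
Step 2: prey: 8+1-7=2; pred: 23+3-6=20
Step 3: prey: 2+0-1=1; pred: 20+0-6=14
Step 4: prey: 1+0-0=1; pred: 14+0-4=10
Step 5: prey: 1+0-0=1; pred: 10+0-3=7
Step 6: prey: 1+0-0=1; pred: 7+0-2=5
Step 7: prey: 1+0-0=1; pred: 5+0-1=4
Step 8: prey: 1+0-0=1; pred: 4+0-1=3
Step 9: prey: 1+0-0=1; pred: 3+0-0=3
Steps 10-15: state stable at prey=1, pred=3 (no change)
No extinction within 15 steps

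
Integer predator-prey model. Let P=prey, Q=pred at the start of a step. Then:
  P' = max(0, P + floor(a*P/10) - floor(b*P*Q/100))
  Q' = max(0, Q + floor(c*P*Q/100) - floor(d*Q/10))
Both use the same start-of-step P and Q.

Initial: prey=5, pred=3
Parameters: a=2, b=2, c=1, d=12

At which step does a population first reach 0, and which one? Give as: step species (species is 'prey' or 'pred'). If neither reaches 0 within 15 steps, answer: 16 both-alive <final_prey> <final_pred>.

Step 1: prey: 5+1-0=6; pred: 3+0-3=0
First extinction: pred at step 1

Answer: 1 pred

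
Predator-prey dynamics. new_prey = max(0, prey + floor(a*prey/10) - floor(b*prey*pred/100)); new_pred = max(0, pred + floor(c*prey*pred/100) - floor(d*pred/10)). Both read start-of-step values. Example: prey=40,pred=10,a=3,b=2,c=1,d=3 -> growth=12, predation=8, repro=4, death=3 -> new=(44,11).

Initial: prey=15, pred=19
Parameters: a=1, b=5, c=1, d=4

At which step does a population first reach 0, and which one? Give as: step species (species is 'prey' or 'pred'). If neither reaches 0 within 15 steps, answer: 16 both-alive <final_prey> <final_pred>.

Answer: 16 both-alive 1 2

Derivation:
Step 1: prey: 15+1-14=2; pred: 19+2-7=14
Step 2: prey: 2+0-1=1; pred: 14+0-5=9
Step 3: prey: 1+0-0=1; pred: 9+0-3=6
Step 4: prey: 1+0-0=1; pred: 6+0-2=4
Step 5: prey: 1+0-0=1; pred: 4+0-1=3
Step 6: prey: 1+0-0=1; pred: 3+0-1=2
Step 7: prey: 1+0-0=1; pred: 2+0-0=2
Steps 8-15: state stable at prey=1, pred=2 (no change)
No extinction within 15 steps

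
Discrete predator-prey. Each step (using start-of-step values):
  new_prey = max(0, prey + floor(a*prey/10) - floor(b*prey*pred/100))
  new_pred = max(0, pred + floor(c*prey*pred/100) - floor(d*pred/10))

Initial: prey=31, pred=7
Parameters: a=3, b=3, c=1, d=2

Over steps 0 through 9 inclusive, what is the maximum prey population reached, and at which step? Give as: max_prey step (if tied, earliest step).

Step 1: prey: 31+9-6=34; pred: 7+2-1=8
Step 2: prey: 34+10-8=36; pred: 8+2-1=9
Step 3: prey: 36+10-9=37; pred: 9+3-1=11
Step 4: prey: 37+11-12=36; pred: 11+4-2=13
Step 5: prey: 36+10-14=32; pred: 13+4-2=15
Step 6: prey: 32+9-14=27; pred: 15+4-3=16
Step 7: prey: 27+8-12=23; pred: 16+4-3=17
Step 8: prey: 23+6-11=18; pred: 17+3-3=17
Step 9: prey: 18+5-9=14; pred: 17+3-3=17
Max prey = 37 at step 3

Answer: 37 3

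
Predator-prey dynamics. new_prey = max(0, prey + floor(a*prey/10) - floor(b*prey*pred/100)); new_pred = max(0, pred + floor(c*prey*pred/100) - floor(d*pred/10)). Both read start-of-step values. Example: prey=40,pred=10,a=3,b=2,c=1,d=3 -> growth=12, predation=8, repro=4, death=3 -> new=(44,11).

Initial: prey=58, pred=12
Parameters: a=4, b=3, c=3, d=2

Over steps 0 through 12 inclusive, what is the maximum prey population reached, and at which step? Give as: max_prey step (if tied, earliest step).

Answer: 61 1

Derivation:
Step 1: prey: 58+23-20=61; pred: 12+20-2=30
Step 2: prey: 61+24-54=31; pred: 30+54-6=78
Step 3: prey: 31+12-72=0; pred: 78+72-15=135
Step 4: prey: 0+0-0=0; pred: 135+0-27=108
Step 5: prey: 0+0-0=0; pred: 108+0-21=87
Step 6: prey: 0+0-0=0; pred: 87+0-17=70
Step 7: prey: 0+0-0=0; pred: 70+0-14=56
Step 8: prey: 0+0-0=0; pred: 56+0-11=45
Step 9: prey: 0+0-0=0; pred: 45+0-9=36
Step 10: prey: 0+0-0=0; pred: 36+0-7=29
Step 11: prey: 0+0-0=0; pred: 29+0-5=24
Step 12: prey: 0+0-0=0; pred: 24+0-4=20
Max prey = 61 at step 1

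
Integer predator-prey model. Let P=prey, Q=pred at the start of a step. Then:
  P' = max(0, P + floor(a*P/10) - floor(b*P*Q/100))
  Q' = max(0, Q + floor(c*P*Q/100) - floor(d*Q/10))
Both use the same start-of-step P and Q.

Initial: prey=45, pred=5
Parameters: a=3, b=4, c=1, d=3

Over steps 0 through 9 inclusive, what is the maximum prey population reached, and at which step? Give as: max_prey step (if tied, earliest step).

Answer: 53 3

Derivation:
Step 1: prey: 45+13-9=49; pred: 5+2-1=6
Step 2: prey: 49+14-11=52; pred: 6+2-1=7
Step 3: prey: 52+15-14=53; pred: 7+3-2=8
Step 4: prey: 53+15-16=52; pred: 8+4-2=10
Step 5: prey: 52+15-20=47; pred: 10+5-3=12
Step 6: prey: 47+14-22=39; pred: 12+5-3=14
Step 7: prey: 39+11-21=29; pred: 14+5-4=15
Step 8: prey: 29+8-17=20; pred: 15+4-4=15
Step 9: prey: 20+6-12=14; pred: 15+3-4=14
Max prey = 53 at step 3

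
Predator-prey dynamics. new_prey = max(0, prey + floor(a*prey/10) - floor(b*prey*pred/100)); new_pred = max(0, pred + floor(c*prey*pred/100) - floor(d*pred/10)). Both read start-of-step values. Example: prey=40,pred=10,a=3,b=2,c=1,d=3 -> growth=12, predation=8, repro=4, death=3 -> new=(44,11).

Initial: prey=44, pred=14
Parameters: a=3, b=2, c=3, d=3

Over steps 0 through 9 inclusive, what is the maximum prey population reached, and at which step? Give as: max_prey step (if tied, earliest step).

Answer: 45 1

Derivation:
Step 1: prey: 44+13-12=45; pred: 14+18-4=28
Step 2: prey: 45+13-25=33; pred: 28+37-8=57
Step 3: prey: 33+9-37=5; pred: 57+56-17=96
Step 4: prey: 5+1-9=0; pred: 96+14-28=82
Step 5: prey: 0+0-0=0; pred: 82+0-24=58
Step 6: prey: 0+0-0=0; pred: 58+0-17=41
Step 7: prey: 0+0-0=0; pred: 41+0-12=29
Step 8: prey: 0+0-0=0; pred: 29+0-8=21
Step 9: prey: 0+0-0=0; pred: 21+0-6=15
Max prey = 45 at step 1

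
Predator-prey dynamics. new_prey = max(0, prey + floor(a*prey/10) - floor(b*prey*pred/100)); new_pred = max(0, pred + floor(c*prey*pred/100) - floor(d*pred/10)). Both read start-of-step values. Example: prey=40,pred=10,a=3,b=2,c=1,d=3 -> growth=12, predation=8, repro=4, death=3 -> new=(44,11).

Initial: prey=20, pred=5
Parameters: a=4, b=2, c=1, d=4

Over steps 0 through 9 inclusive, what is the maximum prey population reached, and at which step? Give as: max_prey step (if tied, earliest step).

Answer: 152 8

Derivation:
Step 1: prey: 20+8-2=26; pred: 5+1-2=4
Step 2: prey: 26+10-2=34; pred: 4+1-1=4
Step 3: prey: 34+13-2=45; pred: 4+1-1=4
Step 4: prey: 45+18-3=60; pred: 4+1-1=4
Step 5: prey: 60+24-4=80; pred: 4+2-1=5
Step 6: prey: 80+32-8=104; pred: 5+4-2=7
Step 7: prey: 104+41-14=131; pred: 7+7-2=12
Step 8: prey: 131+52-31=152; pred: 12+15-4=23
Step 9: prey: 152+60-69=143; pred: 23+34-9=48
Max prey = 152 at step 8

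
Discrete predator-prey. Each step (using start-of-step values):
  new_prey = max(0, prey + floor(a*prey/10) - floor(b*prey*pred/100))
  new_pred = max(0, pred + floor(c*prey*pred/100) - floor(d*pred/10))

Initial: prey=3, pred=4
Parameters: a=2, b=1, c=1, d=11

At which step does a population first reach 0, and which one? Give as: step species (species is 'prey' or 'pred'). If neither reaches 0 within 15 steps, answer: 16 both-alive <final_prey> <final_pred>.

Answer: 1 pred

Derivation:
Step 1: prey: 3+0-0=3; pred: 4+0-4=0
First extinction: pred at step 1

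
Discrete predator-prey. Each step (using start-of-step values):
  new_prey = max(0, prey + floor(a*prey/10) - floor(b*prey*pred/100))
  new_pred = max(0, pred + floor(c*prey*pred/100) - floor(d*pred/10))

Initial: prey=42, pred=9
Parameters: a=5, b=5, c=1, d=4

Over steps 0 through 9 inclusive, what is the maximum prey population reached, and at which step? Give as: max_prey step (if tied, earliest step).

Step 1: prey: 42+21-18=45; pred: 9+3-3=9
Step 2: prey: 45+22-20=47; pred: 9+4-3=10
Step 3: prey: 47+23-23=47; pred: 10+4-4=10
Step 4: prey: 47+23-23=47; pred: 10+4-4=10
Step 5: prey: 47+23-23=47; pred: 10+4-4=10
Step 6: prey: 47+23-23=47; pred: 10+4-4=10
Step 7: prey: 47+23-23=47; pred: 10+4-4=10
Step 8: prey: 47+23-23=47; pred: 10+4-4=10
Step 9: prey: 47+23-23=47; pred: 10+4-4=10
Max prey = 47 at step 2

Answer: 47 2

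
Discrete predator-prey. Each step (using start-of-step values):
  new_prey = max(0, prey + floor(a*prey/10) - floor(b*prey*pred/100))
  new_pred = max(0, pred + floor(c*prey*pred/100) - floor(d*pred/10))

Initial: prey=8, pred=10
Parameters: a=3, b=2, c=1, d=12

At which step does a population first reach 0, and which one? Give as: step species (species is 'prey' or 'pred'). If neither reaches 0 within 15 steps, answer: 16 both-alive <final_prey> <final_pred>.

Answer: 1 pred

Derivation:
Step 1: prey: 8+2-1=9; pred: 10+0-12=0
First extinction: pred at step 1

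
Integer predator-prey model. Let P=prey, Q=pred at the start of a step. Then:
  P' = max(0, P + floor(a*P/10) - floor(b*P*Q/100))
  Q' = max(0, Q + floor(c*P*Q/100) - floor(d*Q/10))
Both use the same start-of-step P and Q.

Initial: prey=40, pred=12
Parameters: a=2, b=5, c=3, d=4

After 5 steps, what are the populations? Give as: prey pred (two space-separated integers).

Answer: 0 8

Derivation:
Step 1: prey: 40+8-24=24; pred: 12+14-4=22
Step 2: prey: 24+4-26=2; pred: 22+15-8=29
Step 3: prey: 2+0-2=0; pred: 29+1-11=19
Step 4: prey: 0+0-0=0; pred: 19+0-7=12
Step 5: prey: 0+0-0=0; pred: 12+0-4=8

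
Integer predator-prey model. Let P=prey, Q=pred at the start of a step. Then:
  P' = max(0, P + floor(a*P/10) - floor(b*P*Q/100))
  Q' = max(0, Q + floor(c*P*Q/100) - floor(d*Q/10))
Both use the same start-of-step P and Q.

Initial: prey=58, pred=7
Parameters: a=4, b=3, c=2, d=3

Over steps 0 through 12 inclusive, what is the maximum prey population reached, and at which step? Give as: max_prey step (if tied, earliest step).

Answer: 70 2

Derivation:
Step 1: prey: 58+23-12=69; pred: 7+8-2=13
Step 2: prey: 69+27-26=70; pred: 13+17-3=27
Step 3: prey: 70+28-56=42; pred: 27+37-8=56
Step 4: prey: 42+16-70=0; pred: 56+47-16=87
Step 5: prey: 0+0-0=0; pred: 87+0-26=61
Step 6: prey: 0+0-0=0; pred: 61+0-18=43
Step 7: prey: 0+0-0=0; pred: 43+0-12=31
Step 8: prey: 0+0-0=0; pred: 31+0-9=22
Step 9: prey: 0+0-0=0; pred: 22+0-6=16
Step 10: prey: 0+0-0=0; pred: 16+0-4=12
Step 11: prey: 0+0-0=0; pred: 12+0-3=9
Step 12: prey: 0+0-0=0; pred: 9+0-2=7
Max prey = 70 at step 2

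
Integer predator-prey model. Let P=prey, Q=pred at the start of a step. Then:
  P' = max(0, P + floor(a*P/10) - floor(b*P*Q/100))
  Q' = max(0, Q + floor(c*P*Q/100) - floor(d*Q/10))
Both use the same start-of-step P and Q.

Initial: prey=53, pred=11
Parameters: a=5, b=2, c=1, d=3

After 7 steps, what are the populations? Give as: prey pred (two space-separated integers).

Step 1: prey: 53+26-11=68; pred: 11+5-3=13
Step 2: prey: 68+34-17=85; pred: 13+8-3=18
Step 3: prey: 85+42-30=97; pred: 18+15-5=28
Step 4: prey: 97+48-54=91; pred: 28+27-8=47
Step 5: prey: 91+45-85=51; pred: 47+42-14=75
Step 6: prey: 51+25-76=0; pred: 75+38-22=91
Step 7: prey: 0+0-0=0; pred: 91+0-27=64

Answer: 0 64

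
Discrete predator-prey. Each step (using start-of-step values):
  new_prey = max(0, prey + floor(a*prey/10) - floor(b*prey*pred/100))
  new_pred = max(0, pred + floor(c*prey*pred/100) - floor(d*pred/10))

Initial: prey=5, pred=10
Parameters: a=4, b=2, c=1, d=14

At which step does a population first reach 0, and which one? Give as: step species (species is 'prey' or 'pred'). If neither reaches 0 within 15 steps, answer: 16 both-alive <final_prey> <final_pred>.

Step 1: prey: 5+2-1=6; pred: 10+0-14=0
First extinction: pred at step 1

Answer: 1 pred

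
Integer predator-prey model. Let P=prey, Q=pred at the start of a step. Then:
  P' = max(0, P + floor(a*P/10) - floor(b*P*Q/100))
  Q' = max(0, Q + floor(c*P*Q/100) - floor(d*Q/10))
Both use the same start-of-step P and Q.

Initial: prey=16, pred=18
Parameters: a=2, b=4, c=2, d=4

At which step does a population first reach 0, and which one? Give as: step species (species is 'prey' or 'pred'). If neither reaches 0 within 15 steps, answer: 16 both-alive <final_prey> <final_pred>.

Step 1: prey: 16+3-11=8; pred: 18+5-7=16
Step 2: prey: 8+1-5=4; pred: 16+2-6=12
Step 3: prey: 4+0-1=3; pred: 12+0-4=8
Step 4: prey: 3+0-0=3; pred: 8+0-3=5
Step 5: prey: 3+0-0=3; pred: 5+0-2=3
Step 6: prey: 3+0-0=3; pred: 3+0-1=2
Step 7: prey: 3+0-0=3; pred: 2+0-0=2
Steps 8-15: state stable at prey=3, pred=2 (no change)
No extinction within 15 steps

Answer: 16 both-alive 3 2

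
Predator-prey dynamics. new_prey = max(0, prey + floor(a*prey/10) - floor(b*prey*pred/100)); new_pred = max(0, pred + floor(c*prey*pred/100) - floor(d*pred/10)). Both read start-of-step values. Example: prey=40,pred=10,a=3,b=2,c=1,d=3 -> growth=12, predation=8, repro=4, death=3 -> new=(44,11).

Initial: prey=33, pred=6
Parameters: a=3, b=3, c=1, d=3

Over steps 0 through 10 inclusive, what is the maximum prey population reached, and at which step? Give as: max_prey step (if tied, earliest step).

Answer: 53 5

Derivation:
Step 1: prey: 33+9-5=37; pred: 6+1-1=6
Step 2: prey: 37+11-6=42; pred: 6+2-1=7
Step 3: prey: 42+12-8=46; pred: 7+2-2=7
Step 4: prey: 46+13-9=50; pred: 7+3-2=8
Step 5: prey: 50+15-12=53; pred: 8+4-2=10
Step 6: prey: 53+15-15=53; pred: 10+5-3=12
Step 7: prey: 53+15-19=49; pred: 12+6-3=15
Step 8: prey: 49+14-22=41; pred: 15+7-4=18
Step 9: prey: 41+12-22=31; pred: 18+7-5=20
Step 10: prey: 31+9-18=22; pred: 20+6-6=20
Max prey = 53 at step 5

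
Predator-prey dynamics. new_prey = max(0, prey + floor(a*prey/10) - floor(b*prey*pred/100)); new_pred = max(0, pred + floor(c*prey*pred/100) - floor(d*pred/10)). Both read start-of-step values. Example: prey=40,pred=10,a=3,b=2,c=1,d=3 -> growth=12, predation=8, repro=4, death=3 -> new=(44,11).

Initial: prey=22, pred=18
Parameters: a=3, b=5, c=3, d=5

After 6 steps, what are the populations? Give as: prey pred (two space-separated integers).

Step 1: prey: 22+6-19=9; pred: 18+11-9=20
Step 2: prey: 9+2-9=2; pred: 20+5-10=15
Step 3: prey: 2+0-1=1; pred: 15+0-7=8
Step 4: prey: 1+0-0=1; pred: 8+0-4=4
Step 5: prey: 1+0-0=1; pred: 4+0-2=2
Step 6: prey: 1+0-0=1; pred: 2+0-1=1

Answer: 1 1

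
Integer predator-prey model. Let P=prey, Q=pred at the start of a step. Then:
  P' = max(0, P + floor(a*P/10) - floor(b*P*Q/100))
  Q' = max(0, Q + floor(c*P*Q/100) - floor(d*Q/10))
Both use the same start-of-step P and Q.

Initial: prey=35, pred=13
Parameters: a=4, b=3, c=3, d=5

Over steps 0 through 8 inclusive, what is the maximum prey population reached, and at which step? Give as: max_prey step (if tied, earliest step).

Answer: 36 1

Derivation:
Step 1: prey: 35+14-13=36; pred: 13+13-6=20
Step 2: prey: 36+14-21=29; pred: 20+21-10=31
Step 3: prey: 29+11-26=14; pred: 31+26-15=42
Step 4: prey: 14+5-17=2; pred: 42+17-21=38
Step 5: prey: 2+0-2=0; pred: 38+2-19=21
Step 6: prey: 0+0-0=0; pred: 21+0-10=11
Step 7: prey: 0+0-0=0; pred: 11+0-5=6
Step 8: prey: 0+0-0=0; pred: 6+0-3=3
Max prey = 36 at step 1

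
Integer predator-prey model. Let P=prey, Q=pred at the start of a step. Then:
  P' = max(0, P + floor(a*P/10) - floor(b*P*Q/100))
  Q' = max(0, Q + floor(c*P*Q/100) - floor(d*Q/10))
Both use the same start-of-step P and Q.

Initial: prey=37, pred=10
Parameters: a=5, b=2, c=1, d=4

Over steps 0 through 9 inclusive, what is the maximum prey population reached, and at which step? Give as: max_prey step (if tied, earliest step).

Step 1: prey: 37+18-7=48; pred: 10+3-4=9
Step 2: prey: 48+24-8=64; pred: 9+4-3=10
Step 3: prey: 64+32-12=84; pred: 10+6-4=12
Step 4: prey: 84+42-20=106; pred: 12+10-4=18
Step 5: prey: 106+53-38=121; pred: 18+19-7=30
Step 6: prey: 121+60-72=109; pred: 30+36-12=54
Step 7: prey: 109+54-117=46; pred: 54+58-21=91
Step 8: prey: 46+23-83=0; pred: 91+41-36=96
Step 9: prey: 0+0-0=0; pred: 96+0-38=58
Max prey = 121 at step 5

Answer: 121 5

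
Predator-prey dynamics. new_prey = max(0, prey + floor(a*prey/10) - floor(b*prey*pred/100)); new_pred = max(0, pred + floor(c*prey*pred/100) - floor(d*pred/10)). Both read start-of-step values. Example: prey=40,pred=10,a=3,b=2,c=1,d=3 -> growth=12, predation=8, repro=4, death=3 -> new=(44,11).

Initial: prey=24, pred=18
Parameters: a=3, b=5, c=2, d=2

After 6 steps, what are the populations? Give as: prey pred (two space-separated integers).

Step 1: prey: 24+7-21=10; pred: 18+8-3=23
Step 2: prey: 10+3-11=2; pred: 23+4-4=23
Step 3: prey: 2+0-2=0; pred: 23+0-4=19
Step 4: prey: 0+0-0=0; pred: 19+0-3=16
Step 5: prey: 0+0-0=0; pred: 16+0-3=13
Step 6: prey: 0+0-0=0; pred: 13+0-2=11

Answer: 0 11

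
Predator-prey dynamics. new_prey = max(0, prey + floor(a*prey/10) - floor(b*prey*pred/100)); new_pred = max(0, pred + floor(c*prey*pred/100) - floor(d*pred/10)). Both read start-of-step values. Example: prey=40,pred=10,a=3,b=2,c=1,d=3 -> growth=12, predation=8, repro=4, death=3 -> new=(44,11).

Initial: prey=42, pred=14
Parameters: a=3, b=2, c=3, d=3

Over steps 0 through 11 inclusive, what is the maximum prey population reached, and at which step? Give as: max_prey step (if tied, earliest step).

Step 1: prey: 42+12-11=43; pred: 14+17-4=27
Step 2: prey: 43+12-23=32; pred: 27+34-8=53
Step 3: prey: 32+9-33=8; pred: 53+50-15=88
Step 4: prey: 8+2-14=0; pred: 88+21-26=83
Step 5: prey: 0+0-0=0; pred: 83+0-24=59
Step 6: prey: 0+0-0=0; pred: 59+0-17=42
Step 7: prey: 0+0-0=0; pred: 42+0-12=30
Step 8: prey: 0+0-0=0; pred: 30+0-9=21
Step 9: prey: 0+0-0=0; pred: 21+0-6=15
Step 10: prey: 0+0-0=0; pred: 15+0-4=11
Step 11: prey: 0+0-0=0; pred: 11+0-3=8
Max prey = 43 at step 1

Answer: 43 1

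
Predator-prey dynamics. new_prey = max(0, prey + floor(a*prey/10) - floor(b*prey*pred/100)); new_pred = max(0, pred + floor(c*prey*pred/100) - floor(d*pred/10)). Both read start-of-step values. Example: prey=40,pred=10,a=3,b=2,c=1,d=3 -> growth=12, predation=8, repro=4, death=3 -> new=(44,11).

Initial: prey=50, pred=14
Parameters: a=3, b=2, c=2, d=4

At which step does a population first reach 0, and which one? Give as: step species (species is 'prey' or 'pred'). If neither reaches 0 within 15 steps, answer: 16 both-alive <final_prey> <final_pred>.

Answer: 16 both-alive 1 2

Derivation:
Step 1: prey: 50+15-14=51; pred: 14+14-5=23
Step 2: prey: 51+15-23=43; pred: 23+23-9=37
Step 3: prey: 43+12-31=24; pred: 37+31-14=54
Step 4: prey: 24+7-25=6; pred: 54+25-21=58
Step 5: prey: 6+1-6=1; pred: 58+6-23=41
Step 6: prey: 1+0-0=1; pred: 41+0-16=25
Step 7: prey: 1+0-0=1; pred: 25+0-10=15
Step 8: prey: 1+0-0=1; pred: 15+0-6=9
Step 9: prey: 1+0-0=1; pred: 9+0-3=6
Step 10: prey: 1+0-0=1; pred: 6+0-2=4
Step 11: prey: 1+0-0=1; pred: 4+0-1=3
Step 12: prey: 1+0-0=1; pred: 3+0-1=2
Step 13: prey: 1+0-0=1; pred: 2+0-0=2
Steps 14-15: state stable at prey=1, pred=2 (no change)
No extinction within 15 steps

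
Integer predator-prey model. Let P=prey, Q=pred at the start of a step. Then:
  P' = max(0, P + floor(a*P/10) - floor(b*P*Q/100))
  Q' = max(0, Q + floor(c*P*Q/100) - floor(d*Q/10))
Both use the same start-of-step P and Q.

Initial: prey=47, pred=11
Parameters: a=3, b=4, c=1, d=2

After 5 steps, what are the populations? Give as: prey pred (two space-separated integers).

Step 1: prey: 47+14-20=41; pred: 11+5-2=14
Step 2: prey: 41+12-22=31; pred: 14+5-2=17
Step 3: prey: 31+9-21=19; pred: 17+5-3=19
Step 4: prey: 19+5-14=10; pred: 19+3-3=19
Step 5: prey: 10+3-7=6; pred: 19+1-3=17

Answer: 6 17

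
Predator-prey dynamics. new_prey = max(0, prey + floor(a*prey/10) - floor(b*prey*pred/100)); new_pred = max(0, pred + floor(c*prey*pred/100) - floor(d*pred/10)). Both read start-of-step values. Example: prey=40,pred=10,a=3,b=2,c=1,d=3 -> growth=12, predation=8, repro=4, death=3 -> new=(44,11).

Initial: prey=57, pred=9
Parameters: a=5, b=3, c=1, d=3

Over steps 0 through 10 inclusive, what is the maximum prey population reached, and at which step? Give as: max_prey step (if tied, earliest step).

Step 1: prey: 57+28-15=70; pred: 9+5-2=12
Step 2: prey: 70+35-25=80; pred: 12+8-3=17
Step 3: prey: 80+40-40=80; pred: 17+13-5=25
Step 4: prey: 80+40-60=60; pred: 25+20-7=38
Step 5: prey: 60+30-68=22; pred: 38+22-11=49
Step 6: prey: 22+11-32=1; pred: 49+10-14=45
Step 7: prey: 1+0-1=0; pred: 45+0-13=32
Step 8: prey: 0+0-0=0; pred: 32+0-9=23
Step 9: prey: 0+0-0=0; pred: 23+0-6=17
Step 10: prey: 0+0-0=0; pred: 17+0-5=12
Max prey = 80 at step 2

Answer: 80 2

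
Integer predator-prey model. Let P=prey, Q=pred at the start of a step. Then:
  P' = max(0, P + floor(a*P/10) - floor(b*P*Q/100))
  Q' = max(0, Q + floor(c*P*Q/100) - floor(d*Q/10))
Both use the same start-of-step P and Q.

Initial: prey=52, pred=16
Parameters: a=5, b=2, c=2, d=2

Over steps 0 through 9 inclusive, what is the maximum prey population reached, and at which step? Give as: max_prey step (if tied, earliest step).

Step 1: prey: 52+26-16=62; pred: 16+16-3=29
Step 2: prey: 62+31-35=58; pred: 29+35-5=59
Step 3: prey: 58+29-68=19; pred: 59+68-11=116
Step 4: prey: 19+9-44=0; pred: 116+44-23=137
Step 5: prey: 0+0-0=0; pred: 137+0-27=110
Step 6: prey: 0+0-0=0; pred: 110+0-22=88
Step 7: prey: 0+0-0=0; pred: 88+0-17=71
Step 8: prey: 0+0-0=0; pred: 71+0-14=57
Step 9: prey: 0+0-0=0; pred: 57+0-11=46
Max prey = 62 at step 1

Answer: 62 1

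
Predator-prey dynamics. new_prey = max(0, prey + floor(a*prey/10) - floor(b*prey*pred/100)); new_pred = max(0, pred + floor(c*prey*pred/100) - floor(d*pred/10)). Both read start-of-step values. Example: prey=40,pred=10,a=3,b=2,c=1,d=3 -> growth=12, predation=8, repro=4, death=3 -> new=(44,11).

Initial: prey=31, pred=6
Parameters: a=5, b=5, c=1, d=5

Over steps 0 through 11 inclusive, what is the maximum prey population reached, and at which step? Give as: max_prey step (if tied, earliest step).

Step 1: prey: 31+15-9=37; pred: 6+1-3=4
Step 2: prey: 37+18-7=48; pred: 4+1-2=3
Step 3: prey: 48+24-7=65; pred: 3+1-1=3
Step 4: prey: 65+32-9=88; pred: 3+1-1=3
Step 5: prey: 88+44-13=119; pred: 3+2-1=4
Step 6: prey: 119+59-23=155; pred: 4+4-2=6
Step 7: prey: 155+77-46=186; pred: 6+9-3=12
Step 8: prey: 186+93-111=168; pred: 12+22-6=28
Step 9: prey: 168+84-235=17; pred: 28+47-14=61
Step 10: prey: 17+8-51=0; pred: 61+10-30=41
Step 11: prey: 0+0-0=0; pred: 41+0-20=21
Max prey = 186 at step 7

Answer: 186 7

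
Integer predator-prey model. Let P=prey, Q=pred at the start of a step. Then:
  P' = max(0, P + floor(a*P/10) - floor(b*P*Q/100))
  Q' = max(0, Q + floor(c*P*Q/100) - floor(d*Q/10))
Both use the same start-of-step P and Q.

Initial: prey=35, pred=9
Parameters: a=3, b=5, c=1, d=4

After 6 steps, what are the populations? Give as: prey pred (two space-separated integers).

Answer: 22 4

Derivation:
Step 1: prey: 35+10-15=30; pred: 9+3-3=9
Step 2: prey: 30+9-13=26; pred: 9+2-3=8
Step 3: prey: 26+7-10=23; pred: 8+2-3=7
Step 4: prey: 23+6-8=21; pred: 7+1-2=6
Step 5: prey: 21+6-6=21; pred: 6+1-2=5
Step 6: prey: 21+6-5=22; pred: 5+1-2=4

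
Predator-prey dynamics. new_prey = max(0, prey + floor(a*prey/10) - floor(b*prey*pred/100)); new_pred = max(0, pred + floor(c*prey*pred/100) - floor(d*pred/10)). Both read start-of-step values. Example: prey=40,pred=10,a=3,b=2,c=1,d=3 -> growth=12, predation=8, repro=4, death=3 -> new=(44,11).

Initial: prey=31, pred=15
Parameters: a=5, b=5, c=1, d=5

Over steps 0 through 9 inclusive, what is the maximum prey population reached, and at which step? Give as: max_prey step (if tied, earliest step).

Step 1: prey: 31+15-23=23; pred: 15+4-7=12
Step 2: prey: 23+11-13=21; pred: 12+2-6=8
Step 3: prey: 21+10-8=23; pred: 8+1-4=5
Step 4: prey: 23+11-5=29; pred: 5+1-2=4
Step 5: prey: 29+14-5=38; pred: 4+1-2=3
Step 6: prey: 38+19-5=52; pred: 3+1-1=3
Step 7: prey: 52+26-7=71; pred: 3+1-1=3
Step 8: prey: 71+35-10=96; pred: 3+2-1=4
Step 9: prey: 96+48-19=125; pred: 4+3-2=5
Max prey = 125 at step 9

Answer: 125 9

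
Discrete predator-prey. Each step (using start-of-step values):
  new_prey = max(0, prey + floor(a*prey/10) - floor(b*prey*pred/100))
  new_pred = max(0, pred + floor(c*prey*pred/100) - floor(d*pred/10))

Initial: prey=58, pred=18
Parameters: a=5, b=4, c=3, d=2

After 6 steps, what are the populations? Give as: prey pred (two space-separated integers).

Answer: 0 42

Derivation:
Step 1: prey: 58+29-41=46; pred: 18+31-3=46
Step 2: prey: 46+23-84=0; pred: 46+63-9=100
Step 3: prey: 0+0-0=0; pred: 100+0-20=80
Step 4: prey: 0+0-0=0; pred: 80+0-16=64
Step 5: prey: 0+0-0=0; pred: 64+0-12=52
Step 6: prey: 0+0-0=0; pred: 52+0-10=42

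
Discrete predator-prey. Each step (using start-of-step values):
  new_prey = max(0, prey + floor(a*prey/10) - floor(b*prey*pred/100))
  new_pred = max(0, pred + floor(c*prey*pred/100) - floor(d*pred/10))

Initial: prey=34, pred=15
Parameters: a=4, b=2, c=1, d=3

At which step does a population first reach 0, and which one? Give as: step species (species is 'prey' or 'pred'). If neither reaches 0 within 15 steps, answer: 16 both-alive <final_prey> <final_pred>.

Answer: 16 both-alive 13 11

Derivation:
Step 1: prey: 34+13-10=37; pred: 15+5-4=16
Step 2: prey: 37+14-11=40; pred: 16+5-4=17
Step 3: prey: 40+16-13=43; pred: 17+6-5=18
Step 4: prey: 43+17-15=45; pred: 18+7-5=20
Step 5: prey: 45+18-18=45; pred: 20+9-6=23
Step 6: prey: 45+18-20=43; pred: 23+10-6=27
Step 7: prey: 43+17-23=37; pred: 27+11-8=30
Step 8: prey: 37+14-22=29; pred: 30+11-9=32
Step 9: prey: 29+11-18=22; pred: 32+9-9=32
Step 10: prey: 22+8-14=16; pred: 32+7-9=30
Step 11: prey: 16+6-9=13; pred: 30+4-9=25
Step 12: prey: 13+5-6=12; pred: 25+3-7=21
Step 13: prey: 12+4-5=11; pred: 21+2-6=17
Step 14: prey: 11+4-3=12; pred: 17+1-5=13
Step 15: prey: 12+4-3=13; pred: 13+1-3=11
No extinction within 15 steps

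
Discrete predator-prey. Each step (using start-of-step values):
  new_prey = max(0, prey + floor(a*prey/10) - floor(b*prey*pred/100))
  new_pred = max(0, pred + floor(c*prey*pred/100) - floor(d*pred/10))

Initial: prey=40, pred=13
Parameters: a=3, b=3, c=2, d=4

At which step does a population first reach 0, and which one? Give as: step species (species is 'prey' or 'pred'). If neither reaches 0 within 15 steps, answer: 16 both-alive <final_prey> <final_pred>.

Step 1: prey: 40+12-15=37; pred: 13+10-5=18
Step 2: prey: 37+11-19=29; pred: 18+13-7=24
Step 3: prey: 29+8-20=17; pred: 24+13-9=28
Step 4: prey: 17+5-14=8; pred: 28+9-11=26
Step 5: prey: 8+2-6=4; pred: 26+4-10=20
Step 6: prey: 4+1-2=3; pred: 20+1-8=13
Step 7: prey: 3+0-1=2; pred: 13+0-5=8
Step 8: prey: 2+0-0=2; pred: 8+0-3=5
Step 9: prey: 2+0-0=2; pred: 5+0-2=3
Step 10: prey: 2+0-0=2; pred: 3+0-1=2
Step 11: prey: 2+0-0=2; pred: 2+0-0=2
Steps 12-15: state stable at prey=2, pred=2 (no change)
No extinction within 15 steps

Answer: 16 both-alive 2 2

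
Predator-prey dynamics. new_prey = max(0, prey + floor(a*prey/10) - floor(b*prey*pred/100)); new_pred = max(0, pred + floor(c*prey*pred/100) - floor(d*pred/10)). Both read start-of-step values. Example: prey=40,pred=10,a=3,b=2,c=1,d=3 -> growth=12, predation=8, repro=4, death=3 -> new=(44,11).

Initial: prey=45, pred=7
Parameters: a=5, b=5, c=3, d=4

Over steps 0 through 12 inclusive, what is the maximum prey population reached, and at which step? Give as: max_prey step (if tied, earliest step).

Answer: 52 1

Derivation:
Step 1: prey: 45+22-15=52; pred: 7+9-2=14
Step 2: prey: 52+26-36=42; pred: 14+21-5=30
Step 3: prey: 42+21-63=0; pred: 30+37-12=55
Step 4: prey: 0+0-0=0; pred: 55+0-22=33
Step 5: prey: 0+0-0=0; pred: 33+0-13=20
Step 6: prey: 0+0-0=0; pred: 20+0-8=12
Step 7: prey: 0+0-0=0; pred: 12+0-4=8
Step 8: prey: 0+0-0=0; pred: 8+0-3=5
Step 9: prey: 0+0-0=0; pred: 5+0-2=3
Step 10: prey: 0+0-0=0; pred: 3+0-1=2
Step 11: prey: 0+0-0=0; pred: 2+0-0=2
Step 12: prey: 0+0-0=0; pred: 2+0-0=2
Max prey = 52 at step 1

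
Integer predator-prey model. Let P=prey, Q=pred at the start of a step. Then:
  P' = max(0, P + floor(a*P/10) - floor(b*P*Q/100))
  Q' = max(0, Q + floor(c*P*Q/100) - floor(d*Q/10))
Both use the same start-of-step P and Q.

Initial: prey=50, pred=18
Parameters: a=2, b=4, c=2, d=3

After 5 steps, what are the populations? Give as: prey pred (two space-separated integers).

Answer: 0 14

Derivation:
Step 1: prey: 50+10-36=24; pred: 18+18-5=31
Step 2: prey: 24+4-29=0; pred: 31+14-9=36
Step 3: prey: 0+0-0=0; pred: 36+0-10=26
Step 4: prey: 0+0-0=0; pred: 26+0-7=19
Step 5: prey: 0+0-0=0; pred: 19+0-5=14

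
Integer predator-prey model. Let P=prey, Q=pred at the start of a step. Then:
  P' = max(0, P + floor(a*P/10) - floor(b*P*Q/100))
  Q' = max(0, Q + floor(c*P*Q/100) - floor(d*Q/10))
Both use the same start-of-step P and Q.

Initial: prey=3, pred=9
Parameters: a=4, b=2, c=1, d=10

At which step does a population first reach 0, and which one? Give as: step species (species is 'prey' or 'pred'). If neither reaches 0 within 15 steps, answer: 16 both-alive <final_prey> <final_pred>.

Answer: 1 pred

Derivation:
Step 1: prey: 3+1-0=4; pred: 9+0-9=0
First extinction: pred at step 1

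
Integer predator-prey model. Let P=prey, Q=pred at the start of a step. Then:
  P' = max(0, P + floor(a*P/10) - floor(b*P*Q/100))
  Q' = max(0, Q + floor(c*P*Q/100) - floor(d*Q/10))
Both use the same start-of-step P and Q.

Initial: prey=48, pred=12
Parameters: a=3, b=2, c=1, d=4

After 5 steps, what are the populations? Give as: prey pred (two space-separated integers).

Step 1: prey: 48+14-11=51; pred: 12+5-4=13
Step 2: prey: 51+15-13=53; pred: 13+6-5=14
Step 3: prey: 53+15-14=54; pred: 14+7-5=16
Step 4: prey: 54+16-17=53; pred: 16+8-6=18
Step 5: prey: 53+15-19=49; pred: 18+9-7=20

Answer: 49 20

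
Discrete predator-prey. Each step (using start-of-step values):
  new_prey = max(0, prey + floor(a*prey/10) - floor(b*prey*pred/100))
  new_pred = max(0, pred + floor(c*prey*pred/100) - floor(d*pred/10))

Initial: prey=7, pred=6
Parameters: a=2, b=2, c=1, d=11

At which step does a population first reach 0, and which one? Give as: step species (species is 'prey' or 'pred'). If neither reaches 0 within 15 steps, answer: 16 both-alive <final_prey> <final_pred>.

Step 1: prey: 7+1-0=8; pred: 6+0-6=0
First extinction: pred at step 1

Answer: 1 pred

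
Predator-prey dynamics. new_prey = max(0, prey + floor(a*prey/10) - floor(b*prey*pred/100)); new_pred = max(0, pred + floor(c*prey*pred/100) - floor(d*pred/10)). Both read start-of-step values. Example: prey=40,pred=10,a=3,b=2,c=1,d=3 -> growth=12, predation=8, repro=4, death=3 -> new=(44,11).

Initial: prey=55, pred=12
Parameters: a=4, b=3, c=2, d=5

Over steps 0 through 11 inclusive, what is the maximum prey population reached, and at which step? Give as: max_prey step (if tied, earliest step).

Answer: 58 1

Derivation:
Step 1: prey: 55+22-19=58; pred: 12+13-6=19
Step 2: prey: 58+23-33=48; pred: 19+22-9=32
Step 3: prey: 48+19-46=21; pred: 32+30-16=46
Step 4: prey: 21+8-28=1; pred: 46+19-23=42
Step 5: prey: 1+0-1=0; pred: 42+0-21=21
Step 6: prey: 0+0-0=0; pred: 21+0-10=11
Step 7: prey: 0+0-0=0; pred: 11+0-5=6
Step 8: prey: 0+0-0=0; pred: 6+0-3=3
Step 9: prey: 0+0-0=0; pred: 3+0-1=2
Step 10: prey: 0+0-0=0; pred: 2+0-1=1
Step 11: prey: 0+0-0=0; pred: 1+0-0=1
Max prey = 58 at step 1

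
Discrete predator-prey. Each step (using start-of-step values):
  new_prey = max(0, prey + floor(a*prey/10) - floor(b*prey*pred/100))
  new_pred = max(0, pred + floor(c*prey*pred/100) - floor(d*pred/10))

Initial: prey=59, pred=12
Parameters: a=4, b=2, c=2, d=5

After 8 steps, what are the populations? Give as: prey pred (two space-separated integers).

Answer: 0 7

Derivation:
Step 1: prey: 59+23-14=68; pred: 12+14-6=20
Step 2: prey: 68+27-27=68; pred: 20+27-10=37
Step 3: prey: 68+27-50=45; pred: 37+50-18=69
Step 4: prey: 45+18-62=1; pred: 69+62-34=97
Step 5: prey: 1+0-1=0; pred: 97+1-48=50
Step 6: prey: 0+0-0=0; pred: 50+0-25=25
Step 7: prey: 0+0-0=0; pred: 25+0-12=13
Step 8: prey: 0+0-0=0; pred: 13+0-6=7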